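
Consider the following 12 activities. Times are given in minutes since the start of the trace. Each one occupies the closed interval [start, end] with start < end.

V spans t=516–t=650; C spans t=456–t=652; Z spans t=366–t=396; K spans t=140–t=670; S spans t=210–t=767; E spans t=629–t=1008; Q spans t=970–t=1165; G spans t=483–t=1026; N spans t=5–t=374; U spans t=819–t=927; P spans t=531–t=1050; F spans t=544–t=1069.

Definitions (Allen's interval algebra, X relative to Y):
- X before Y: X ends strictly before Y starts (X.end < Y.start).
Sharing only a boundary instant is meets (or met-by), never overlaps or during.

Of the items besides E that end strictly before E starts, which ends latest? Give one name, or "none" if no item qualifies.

Z

Target E = [t=629, t=1008].
C [t=456, t=652] → overlaps → excluded.
F [t=544, t=1069] → contains → excluded.
G [t=483, t=1026] → contains → excluded.
K [t=140, t=670] → overlaps → excluded.
N [t=5, t=374] → before → candidate.
P [t=531, t=1050] → contains → excluded.
Q [t=970, t=1165] → overlapped-by → excluded.
S [t=210, t=767] → overlaps → excluded.
U [t=819, t=927] → during → excluded.
V [t=516, t=650] → overlaps → excluded.
Z [t=366, t=396] → before → candidate.
Among candidates, latest end is t=396 → Z.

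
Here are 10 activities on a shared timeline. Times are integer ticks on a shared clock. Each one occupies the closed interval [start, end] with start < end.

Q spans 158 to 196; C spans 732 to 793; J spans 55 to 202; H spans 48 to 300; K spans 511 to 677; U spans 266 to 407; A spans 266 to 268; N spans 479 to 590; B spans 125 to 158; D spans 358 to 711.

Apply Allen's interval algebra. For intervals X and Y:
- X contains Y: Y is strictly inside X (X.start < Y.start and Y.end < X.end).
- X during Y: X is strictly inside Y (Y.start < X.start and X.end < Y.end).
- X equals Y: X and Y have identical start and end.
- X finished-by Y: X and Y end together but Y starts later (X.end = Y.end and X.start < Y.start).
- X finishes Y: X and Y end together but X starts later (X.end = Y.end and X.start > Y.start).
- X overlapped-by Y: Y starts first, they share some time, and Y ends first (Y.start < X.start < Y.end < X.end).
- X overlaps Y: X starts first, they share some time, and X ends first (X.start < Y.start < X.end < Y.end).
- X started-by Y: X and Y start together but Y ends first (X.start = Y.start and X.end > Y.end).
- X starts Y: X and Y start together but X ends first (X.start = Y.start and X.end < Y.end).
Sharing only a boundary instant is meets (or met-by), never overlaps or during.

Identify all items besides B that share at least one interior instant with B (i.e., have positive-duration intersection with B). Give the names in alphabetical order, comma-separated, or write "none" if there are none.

Target B = [125, 158].
A [266, 268] → after → no.
C [732, 793] → after → no.
D [358, 711] → after → no.
H [48, 300] → contains → yes.
J [55, 202] → contains → yes.
K [511, 677] → after → no.
N [479, 590] → after → no.
Q [158, 196] → met-by → no.
U [266, 407] → after → no.
Result: H, J.

H, J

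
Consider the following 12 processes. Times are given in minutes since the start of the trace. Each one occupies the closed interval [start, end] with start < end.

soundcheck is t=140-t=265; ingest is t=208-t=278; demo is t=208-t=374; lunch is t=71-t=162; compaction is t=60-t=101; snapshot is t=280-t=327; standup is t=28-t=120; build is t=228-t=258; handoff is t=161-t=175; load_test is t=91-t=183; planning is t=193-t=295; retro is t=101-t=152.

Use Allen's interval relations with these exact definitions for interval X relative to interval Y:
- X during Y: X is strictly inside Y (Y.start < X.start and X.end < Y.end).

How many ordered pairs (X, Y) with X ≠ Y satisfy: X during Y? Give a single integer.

11

Checking all 132 ordered pairs for relation 'during'; matching pairs in alphabetical order:
(build, demo): build during demo ✓
(build, ingest): build during ingest ✓
(build, planning): build during planning ✓
(build, soundcheck): build during soundcheck ✓
(compaction, standup): compaction during standup ✓
(handoff, load_test): handoff during load_test ✓
(handoff, soundcheck): handoff during soundcheck ✓
(ingest, planning): ingest during planning ✓
(retro, load_test): retro during load_test ✓
(retro, lunch): retro during lunch ✓
(snapshot, demo): snapshot during demo ✓
Count: 11.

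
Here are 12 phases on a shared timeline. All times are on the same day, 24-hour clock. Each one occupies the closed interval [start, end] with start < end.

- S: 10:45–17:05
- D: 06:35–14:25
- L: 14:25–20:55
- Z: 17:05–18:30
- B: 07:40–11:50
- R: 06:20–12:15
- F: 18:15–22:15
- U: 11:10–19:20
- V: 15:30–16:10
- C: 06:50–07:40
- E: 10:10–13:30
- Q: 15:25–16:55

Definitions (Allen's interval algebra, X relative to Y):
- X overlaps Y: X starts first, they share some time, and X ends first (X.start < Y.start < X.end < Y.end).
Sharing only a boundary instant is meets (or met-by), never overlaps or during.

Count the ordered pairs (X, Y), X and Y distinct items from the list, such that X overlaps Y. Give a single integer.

17

Checking all 132 ordered pairs for relation 'overlaps'; matching pairs in alphabetical order:
(B, E): B overlaps E ✓
(B, S): B overlaps S ✓
(B, U): B overlaps U ✓
(D, S): D overlaps S ✓
(D, U): D overlaps U ✓
(E, S): E overlaps S ✓
(E, U): E overlaps U ✓
(L, F): L overlaps F ✓
(R, D): R overlaps D ✓
(R, E): R overlaps E ✓
(R, S): R overlaps S ✓
(R, U): R overlaps U ✓
(S, L): S overlaps L ✓
(S, U): S overlaps U ✓
(U, F): U overlaps F ✓
(U, L): U overlaps L ✓
(Z, F): Z overlaps F ✓
Count: 17.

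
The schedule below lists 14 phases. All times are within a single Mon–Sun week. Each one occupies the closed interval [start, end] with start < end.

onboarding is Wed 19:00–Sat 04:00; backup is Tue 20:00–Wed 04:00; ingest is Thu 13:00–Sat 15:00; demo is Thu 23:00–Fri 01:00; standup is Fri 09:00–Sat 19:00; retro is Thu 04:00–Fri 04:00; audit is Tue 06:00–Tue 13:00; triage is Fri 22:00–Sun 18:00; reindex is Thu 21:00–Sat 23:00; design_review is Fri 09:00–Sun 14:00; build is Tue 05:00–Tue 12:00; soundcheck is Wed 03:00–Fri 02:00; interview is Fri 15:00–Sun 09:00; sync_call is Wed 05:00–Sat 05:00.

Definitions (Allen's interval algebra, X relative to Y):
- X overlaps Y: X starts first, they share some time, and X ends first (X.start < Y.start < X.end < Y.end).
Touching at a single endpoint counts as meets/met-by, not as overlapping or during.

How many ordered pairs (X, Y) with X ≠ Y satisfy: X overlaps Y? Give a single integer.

Checking all 182 ordered pairs for relation 'overlaps'; matching pairs in alphabetical order:
(backup, soundcheck): backup overlaps soundcheck ✓
(build, audit): build overlaps audit ✓
(design_review, triage): design_review overlaps triage ✓
(ingest, design_review): ingest overlaps design_review ✓
(ingest, interview): ingest overlaps interview ✓
(ingest, reindex): ingest overlaps reindex ✓
(ingest, standup): ingest overlaps standup ✓
(ingest, triage): ingest overlaps triage ✓
(interview, triage): interview overlaps triage ✓
(onboarding, design_review): onboarding overlaps design_review ✓
(onboarding, ingest): onboarding overlaps ingest ✓
(onboarding, interview): onboarding overlaps interview ✓
(onboarding, reindex): onboarding overlaps reindex ✓
(onboarding, standup): onboarding overlaps standup ✓
(onboarding, triage): onboarding overlaps triage ✓
(reindex, design_review): reindex overlaps design_review ✓
(reindex, interview): reindex overlaps interview ✓
(reindex, triage): reindex overlaps triage ✓
(retro, ingest): retro overlaps ingest ✓
(retro, reindex): retro overlaps reindex ✓
(soundcheck, ingest): soundcheck overlaps ingest ✓
(soundcheck, onboarding): soundcheck overlaps onboarding ✓
(soundcheck, reindex): soundcheck overlaps reindex ✓
(soundcheck, retro): soundcheck overlaps retro ✓
... plus 9 further pairs not listed.
Count: 33.

33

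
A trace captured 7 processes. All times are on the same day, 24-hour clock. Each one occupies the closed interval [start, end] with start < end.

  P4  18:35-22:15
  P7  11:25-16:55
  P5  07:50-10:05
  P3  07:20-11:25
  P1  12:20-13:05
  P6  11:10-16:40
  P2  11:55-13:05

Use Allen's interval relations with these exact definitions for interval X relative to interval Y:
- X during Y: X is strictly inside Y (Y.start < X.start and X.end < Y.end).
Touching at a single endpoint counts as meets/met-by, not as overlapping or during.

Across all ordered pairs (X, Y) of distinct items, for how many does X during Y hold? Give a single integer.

5

Checking all 42 ordered pairs for relation 'during'; matching pairs in alphabetical order:
(P1, P6): P1 during P6 ✓
(P1, P7): P1 during P7 ✓
(P2, P6): P2 during P6 ✓
(P2, P7): P2 during P7 ✓
(P5, P3): P5 during P3 ✓
Count: 5.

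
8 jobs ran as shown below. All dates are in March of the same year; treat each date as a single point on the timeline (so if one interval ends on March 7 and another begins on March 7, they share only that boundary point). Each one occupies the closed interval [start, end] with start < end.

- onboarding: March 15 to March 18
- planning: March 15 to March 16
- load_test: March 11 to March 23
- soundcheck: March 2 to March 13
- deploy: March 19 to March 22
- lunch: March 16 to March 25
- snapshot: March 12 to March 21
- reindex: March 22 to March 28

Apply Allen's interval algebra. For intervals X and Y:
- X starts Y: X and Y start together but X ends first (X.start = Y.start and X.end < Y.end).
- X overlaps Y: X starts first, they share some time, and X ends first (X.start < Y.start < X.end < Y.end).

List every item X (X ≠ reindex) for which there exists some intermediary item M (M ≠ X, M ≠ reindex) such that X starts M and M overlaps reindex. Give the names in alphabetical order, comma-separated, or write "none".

none

Target reindex = [March 22, March 28].
Intermediaries M with M overlaps reindex: load_test, lunch.
Via load_test — items with X starts load_test: none.
Via lunch — items with X starts lunch: none.
Union: none.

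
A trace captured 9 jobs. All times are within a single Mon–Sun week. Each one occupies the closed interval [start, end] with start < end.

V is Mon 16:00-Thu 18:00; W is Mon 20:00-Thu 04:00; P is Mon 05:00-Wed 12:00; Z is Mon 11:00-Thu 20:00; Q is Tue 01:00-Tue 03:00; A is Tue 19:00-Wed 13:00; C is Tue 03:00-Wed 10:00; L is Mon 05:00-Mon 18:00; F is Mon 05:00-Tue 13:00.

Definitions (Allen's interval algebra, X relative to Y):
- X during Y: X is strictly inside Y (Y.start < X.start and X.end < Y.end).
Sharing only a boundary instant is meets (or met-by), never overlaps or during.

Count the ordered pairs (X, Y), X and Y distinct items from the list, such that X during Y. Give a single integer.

Checking all 72 ordered pairs for relation 'during'; matching pairs in alphabetical order:
(A, V): A during V ✓
(A, W): A during W ✓
(A, Z): A during Z ✓
(C, P): C during P ✓
(C, V): C during V ✓
(C, W): C during W ✓
(C, Z): C during Z ✓
(Q, F): Q during F ✓
(Q, P): Q during P ✓
(Q, V): Q during V ✓
(Q, W): Q during W ✓
(Q, Z): Q during Z ✓
(V, Z): V during Z ✓
(W, V): W during V ✓
(W, Z): W during Z ✓
Count: 15.

15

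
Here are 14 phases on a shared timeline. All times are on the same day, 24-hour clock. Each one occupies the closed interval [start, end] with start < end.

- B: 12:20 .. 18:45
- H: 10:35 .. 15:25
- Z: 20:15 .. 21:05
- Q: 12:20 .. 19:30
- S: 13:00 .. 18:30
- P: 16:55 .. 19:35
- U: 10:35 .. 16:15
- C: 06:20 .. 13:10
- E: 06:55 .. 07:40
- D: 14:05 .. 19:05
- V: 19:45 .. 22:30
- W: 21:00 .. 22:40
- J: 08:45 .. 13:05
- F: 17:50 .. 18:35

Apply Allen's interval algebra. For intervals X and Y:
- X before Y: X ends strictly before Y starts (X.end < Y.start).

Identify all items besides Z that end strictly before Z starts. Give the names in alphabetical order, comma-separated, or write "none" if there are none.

B, C, D, E, F, H, J, P, Q, S, U

Target Z = [20:15, 21:05].
B [12:20, 18:45] → before → yes.
C [06:20, 13:10] → before → yes.
D [14:05, 19:05] → before → yes.
E [06:55, 07:40] → before → yes.
F [17:50, 18:35] → before → yes.
H [10:35, 15:25] → before → yes.
J [08:45, 13:05] → before → yes.
P [16:55, 19:35] → before → yes.
Q [12:20, 19:30] → before → yes.
S [13:00, 18:30] → before → yes.
U [10:35, 16:15] → before → yes.
V [19:45, 22:30] → contains → no.
W [21:00, 22:40] → overlapped-by → no.
Result: B, C, D, E, F, H, J, P, Q, S, U.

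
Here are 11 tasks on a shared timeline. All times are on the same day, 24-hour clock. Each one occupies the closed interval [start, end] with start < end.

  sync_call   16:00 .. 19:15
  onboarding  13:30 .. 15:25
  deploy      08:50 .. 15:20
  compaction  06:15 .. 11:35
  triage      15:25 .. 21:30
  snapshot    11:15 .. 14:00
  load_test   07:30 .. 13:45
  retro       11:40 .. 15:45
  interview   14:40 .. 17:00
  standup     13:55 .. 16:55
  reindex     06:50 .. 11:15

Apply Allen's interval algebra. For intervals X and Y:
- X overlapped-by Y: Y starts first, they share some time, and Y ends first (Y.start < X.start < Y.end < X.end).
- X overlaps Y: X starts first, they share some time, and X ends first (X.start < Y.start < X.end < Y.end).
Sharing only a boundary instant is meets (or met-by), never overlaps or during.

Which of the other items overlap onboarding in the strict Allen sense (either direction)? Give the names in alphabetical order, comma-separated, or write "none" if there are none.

deploy, interview, load_test, snapshot, standup

Target onboarding = [13:30, 15:25].
compaction [06:15, 11:35] → before → no.
deploy [08:50, 15:20] → overlaps → yes.
interview [14:40, 17:00] → overlapped-by → yes.
load_test [07:30, 13:45] → overlaps → yes.
reindex [06:50, 11:15] → before → no.
retro [11:40, 15:45] → contains → no.
snapshot [11:15, 14:00] → overlaps → yes.
standup [13:55, 16:55] → overlapped-by → yes.
sync_call [16:00, 19:15] → after → no.
triage [15:25, 21:30] → met-by → no.
Result: deploy, interview, load_test, snapshot, standup.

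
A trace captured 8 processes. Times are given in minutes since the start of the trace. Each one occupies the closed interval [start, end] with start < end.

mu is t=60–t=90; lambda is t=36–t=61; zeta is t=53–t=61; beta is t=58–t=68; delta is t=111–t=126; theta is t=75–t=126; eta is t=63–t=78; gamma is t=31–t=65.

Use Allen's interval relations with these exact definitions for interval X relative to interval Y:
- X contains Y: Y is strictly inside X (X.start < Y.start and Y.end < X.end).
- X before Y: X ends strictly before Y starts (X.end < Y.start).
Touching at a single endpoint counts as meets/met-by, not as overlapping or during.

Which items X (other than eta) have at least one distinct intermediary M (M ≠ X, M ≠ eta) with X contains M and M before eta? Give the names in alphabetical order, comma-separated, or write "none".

gamma

Target eta = [t=63, t=78].
Intermediaries M with M before eta: lambda, zeta.
Via lambda — items with X contains lambda: gamma.
Via zeta — items with X contains zeta: gamma.
Union: gamma.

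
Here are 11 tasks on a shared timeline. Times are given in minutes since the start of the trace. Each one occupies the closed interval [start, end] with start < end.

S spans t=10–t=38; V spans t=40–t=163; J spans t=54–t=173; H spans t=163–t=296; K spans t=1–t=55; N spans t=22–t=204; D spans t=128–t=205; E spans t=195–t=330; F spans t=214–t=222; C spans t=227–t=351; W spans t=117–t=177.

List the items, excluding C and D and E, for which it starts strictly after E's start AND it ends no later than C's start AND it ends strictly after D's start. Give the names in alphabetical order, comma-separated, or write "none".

Conditions: its start is strictly after E's start (X.start > t=195) AND its end is no later than C's start (X.end <= t=227) AND its end is strictly after D's start (X.end > t=128).
F: start t=214 > t=195? ✓; end t=222 <= t=227? ✓; end t=222 > t=128? ✓ → yes.
H: start t=163 > t=195? ✗; end t=296 <= t=227? ✗; end t=296 > t=128? ✓ → no.
J: start t=54 > t=195? ✗; end t=173 <= t=227? ✓; end t=173 > t=128? ✓ → no.
K: start t=1 > t=195? ✗; end t=55 <= t=227? ✓; end t=55 > t=128? ✗ → no.
N: start t=22 > t=195? ✗; end t=204 <= t=227? ✓; end t=204 > t=128? ✓ → no.
S: start t=10 > t=195? ✗; end t=38 <= t=227? ✓; end t=38 > t=128? ✗ → no.
V: start t=40 > t=195? ✗; end t=163 <= t=227? ✓; end t=163 > t=128? ✓ → no.
W: start t=117 > t=195? ✗; end t=177 <= t=227? ✓; end t=177 > t=128? ✓ → no.
Result: F.

F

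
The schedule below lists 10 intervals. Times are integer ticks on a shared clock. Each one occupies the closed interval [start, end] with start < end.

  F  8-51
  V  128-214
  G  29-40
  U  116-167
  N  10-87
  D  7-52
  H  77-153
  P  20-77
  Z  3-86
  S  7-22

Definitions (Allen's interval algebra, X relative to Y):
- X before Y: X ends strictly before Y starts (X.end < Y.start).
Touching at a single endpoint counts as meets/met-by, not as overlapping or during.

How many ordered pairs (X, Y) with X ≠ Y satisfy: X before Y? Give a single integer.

Checking all 90 ordered pairs for relation 'before'; matching pairs in alphabetical order:
(D, H): D before H ✓
(D, U): D before U ✓
(D, V): D before V ✓
(F, H): F before H ✓
(F, U): F before U ✓
(F, V): F before V ✓
(G, H): G before H ✓
(G, U): G before U ✓
(G, V): G before V ✓
(N, U): N before U ✓
(N, V): N before V ✓
(P, U): P before U ✓
(P, V): P before V ✓
(S, G): S before G ✓
(S, H): S before H ✓
(S, U): S before U ✓
(S, V): S before V ✓
(Z, U): Z before U ✓
(Z, V): Z before V ✓
Count: 19.

19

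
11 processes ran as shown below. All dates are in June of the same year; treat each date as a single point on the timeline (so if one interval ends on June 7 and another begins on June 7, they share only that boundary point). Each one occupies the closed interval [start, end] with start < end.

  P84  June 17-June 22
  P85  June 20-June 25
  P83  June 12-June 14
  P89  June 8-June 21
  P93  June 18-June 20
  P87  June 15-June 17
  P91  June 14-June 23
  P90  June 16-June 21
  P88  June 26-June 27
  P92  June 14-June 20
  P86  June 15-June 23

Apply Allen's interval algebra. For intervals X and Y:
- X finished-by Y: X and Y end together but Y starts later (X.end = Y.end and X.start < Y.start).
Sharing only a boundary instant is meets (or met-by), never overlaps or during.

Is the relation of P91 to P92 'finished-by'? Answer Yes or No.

No

P91 = [June 14, June 23], P92 = [June 14, June 20].
Actual relation of P91 to P92: started-by.
Asked whether 'finished-by' holds → No.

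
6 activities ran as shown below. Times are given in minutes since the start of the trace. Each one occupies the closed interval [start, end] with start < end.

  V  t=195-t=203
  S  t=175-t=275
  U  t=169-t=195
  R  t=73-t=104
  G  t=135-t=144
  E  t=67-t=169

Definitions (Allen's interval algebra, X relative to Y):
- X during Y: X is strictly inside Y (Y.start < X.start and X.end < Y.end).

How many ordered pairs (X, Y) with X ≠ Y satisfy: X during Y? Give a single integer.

Checking all 30 ordered pairs for relation 'during'; matching pairs in alphabetical order:
(G, E): G during E ✓
(R, E): R during E ✓
(V, S): V during S ✓
Count: 3.

3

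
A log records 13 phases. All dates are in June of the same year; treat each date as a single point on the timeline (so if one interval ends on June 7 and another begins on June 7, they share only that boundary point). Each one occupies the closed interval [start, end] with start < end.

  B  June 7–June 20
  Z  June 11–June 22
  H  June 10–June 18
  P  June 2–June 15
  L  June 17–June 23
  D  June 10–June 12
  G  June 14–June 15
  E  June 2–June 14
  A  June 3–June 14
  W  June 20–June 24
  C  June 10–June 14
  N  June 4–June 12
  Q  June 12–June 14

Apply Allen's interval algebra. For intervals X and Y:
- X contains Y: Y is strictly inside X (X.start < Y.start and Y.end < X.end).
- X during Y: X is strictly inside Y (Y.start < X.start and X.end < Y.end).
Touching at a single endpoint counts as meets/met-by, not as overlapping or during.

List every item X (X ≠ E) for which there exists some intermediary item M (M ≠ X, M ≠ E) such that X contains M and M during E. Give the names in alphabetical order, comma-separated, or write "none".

Target E = [June 2, June 14].
Intermediaries M with M during E: D, N.
Via D — items with X contains D: A, B, P.
Via N — items with X contains N: A, P.
Union: A, B, P.

A, B, P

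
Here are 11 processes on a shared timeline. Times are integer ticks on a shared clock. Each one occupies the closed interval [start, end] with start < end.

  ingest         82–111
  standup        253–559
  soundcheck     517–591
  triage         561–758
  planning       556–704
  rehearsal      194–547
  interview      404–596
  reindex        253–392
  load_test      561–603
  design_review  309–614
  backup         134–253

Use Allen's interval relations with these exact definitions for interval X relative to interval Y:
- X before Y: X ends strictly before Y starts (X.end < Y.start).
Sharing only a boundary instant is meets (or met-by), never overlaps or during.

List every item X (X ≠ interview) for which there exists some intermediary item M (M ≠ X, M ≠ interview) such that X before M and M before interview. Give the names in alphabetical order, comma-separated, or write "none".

Target interview = [404, 596].
Intermediaries M with M before interview: backup, ingest, reindex.
Via backup — items with X before backup: ingest.
Via ingest — items with X before ingest: none.
Via reindex — items with X before reindex: ingest.
Union: ingest.

ingest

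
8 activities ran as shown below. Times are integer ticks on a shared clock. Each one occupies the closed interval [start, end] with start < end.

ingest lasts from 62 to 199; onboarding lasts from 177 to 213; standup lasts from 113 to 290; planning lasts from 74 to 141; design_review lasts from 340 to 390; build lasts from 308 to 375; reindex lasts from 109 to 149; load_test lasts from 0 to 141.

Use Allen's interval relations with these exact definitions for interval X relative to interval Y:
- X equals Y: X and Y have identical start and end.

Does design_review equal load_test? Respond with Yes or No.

No

design_review = [340, 390], load_test = [0, 141].
Actual relation of design_review to load_test: after.
Asked whether 'equals' holds → No.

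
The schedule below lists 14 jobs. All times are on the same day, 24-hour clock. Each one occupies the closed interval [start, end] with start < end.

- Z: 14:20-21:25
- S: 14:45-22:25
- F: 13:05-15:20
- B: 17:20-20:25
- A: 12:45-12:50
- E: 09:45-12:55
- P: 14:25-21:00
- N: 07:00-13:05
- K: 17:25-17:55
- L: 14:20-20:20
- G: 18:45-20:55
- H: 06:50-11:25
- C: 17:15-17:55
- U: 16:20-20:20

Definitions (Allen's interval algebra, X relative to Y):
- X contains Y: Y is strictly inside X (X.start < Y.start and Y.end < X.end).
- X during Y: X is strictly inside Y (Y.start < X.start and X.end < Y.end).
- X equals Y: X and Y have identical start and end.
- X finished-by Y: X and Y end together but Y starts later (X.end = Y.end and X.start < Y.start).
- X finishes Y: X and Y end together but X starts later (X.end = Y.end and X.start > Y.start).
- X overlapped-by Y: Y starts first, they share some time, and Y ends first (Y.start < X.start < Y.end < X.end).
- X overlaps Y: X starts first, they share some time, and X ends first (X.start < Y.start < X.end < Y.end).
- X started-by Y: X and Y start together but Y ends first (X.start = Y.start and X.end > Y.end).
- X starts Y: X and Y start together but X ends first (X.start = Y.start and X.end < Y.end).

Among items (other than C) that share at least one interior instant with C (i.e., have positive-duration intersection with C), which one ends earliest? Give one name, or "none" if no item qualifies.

Target C = [17:15, 17:55].
A [12:45, 12:50] → before → excluded.
B [17:20, 20:25] → overlapped-by → candidate.
E [09:45, 12:55] → before → excluded.
F [13:05, 15:20] → before → excluded.
G [18:45, 20:55] → after → excluded.
H [06:50, 11:25] → before → excluded.
K [17:25, 17:55] → finishes → candidate.
L [14:20, 20:20] → contains → candidate.
N [07:00, 13:05] → before → excluded.
P [14:25, 21:00] → contains → candidate.
S [14:45, 22:25] → contains → candidate.
U [16:20, 20:20] → contains → candidate.
Z [14:20, 21:25] → contains → candidate.
Among candidates, earliest end is 17:55 → K.

K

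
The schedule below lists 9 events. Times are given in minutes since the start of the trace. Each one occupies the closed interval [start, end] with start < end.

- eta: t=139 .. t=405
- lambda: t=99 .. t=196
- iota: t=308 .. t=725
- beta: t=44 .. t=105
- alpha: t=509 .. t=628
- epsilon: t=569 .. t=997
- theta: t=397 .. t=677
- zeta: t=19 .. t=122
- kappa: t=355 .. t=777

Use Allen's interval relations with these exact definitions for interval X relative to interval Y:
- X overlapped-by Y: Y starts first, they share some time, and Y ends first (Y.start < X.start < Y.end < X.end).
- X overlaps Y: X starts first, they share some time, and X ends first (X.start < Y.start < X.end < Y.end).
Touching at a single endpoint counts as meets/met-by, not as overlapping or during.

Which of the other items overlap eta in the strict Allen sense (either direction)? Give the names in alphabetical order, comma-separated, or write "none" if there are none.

Target eta = [t=139, t=405].
alpha [t=509, t=628] → after → no.
beta [t=44, t=105] → before → no.
epsilon [t=569, t=997] → after → no.
iota [t=308, t=725] → overlapped-by → yes.
kappa [t=355, t=777] → overlapped-by → yes.
lambda [t=99, t=196] → overlaps → yes.
theta [t=397, t=677] → overlapped-by → yes.
zeta [t=19, t=122] → before → no.
Result: iota, kappa, lambda, theta.

iota, kappa, lambda, theta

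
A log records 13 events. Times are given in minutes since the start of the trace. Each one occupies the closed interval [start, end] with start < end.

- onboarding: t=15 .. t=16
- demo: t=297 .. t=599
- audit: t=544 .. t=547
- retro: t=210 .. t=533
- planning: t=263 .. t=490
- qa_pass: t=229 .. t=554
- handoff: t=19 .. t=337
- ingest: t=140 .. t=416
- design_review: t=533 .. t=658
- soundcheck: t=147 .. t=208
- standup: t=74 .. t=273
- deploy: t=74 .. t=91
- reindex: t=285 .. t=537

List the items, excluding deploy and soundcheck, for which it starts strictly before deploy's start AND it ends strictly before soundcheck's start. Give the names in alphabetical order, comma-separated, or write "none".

onboarding

Conditions: its start is strictly before deploy's start (X.start < t=74) AND its end is strictly before soundcheck's start (X.end < t=147).
audit: start t=544 < t=74? ✗; end t=547 < t=147? ✗ → no.
demo: start t=297 < t=74? ✗; end t=599 < t=147? ✗ → no.
design_review: start t=533 < t=74? ✗; end t=658 < t=147? ✗ → no.
handoff: start t=19 < t=74? ✓; end t=337 < t=147? ✗ → no.
ingest: start t=140 < t=74? ✗; end t=416 < t=147? ✗ → no.
onboarding: start t=15 < t=74? ✓; end t=16 < t=147? ✓ → yes.
planning: start t=263 < t=74? ✗; end t=490 < t=147? ✗ → no.
qa_pass: start t=229 < t=74? ✗; end t=554 < t=147? ✗ → no.
reindex: start t=285 < t=74? ✗; end t=537 < t=147? ✗ → no.
retro: start t=210 < t=74? ✗; end t=533 < t=147? ✗ → no.
standup: start t=74 < t=74? ✗; end t=273 < t=147? ✗ → no.
Result: onboarding.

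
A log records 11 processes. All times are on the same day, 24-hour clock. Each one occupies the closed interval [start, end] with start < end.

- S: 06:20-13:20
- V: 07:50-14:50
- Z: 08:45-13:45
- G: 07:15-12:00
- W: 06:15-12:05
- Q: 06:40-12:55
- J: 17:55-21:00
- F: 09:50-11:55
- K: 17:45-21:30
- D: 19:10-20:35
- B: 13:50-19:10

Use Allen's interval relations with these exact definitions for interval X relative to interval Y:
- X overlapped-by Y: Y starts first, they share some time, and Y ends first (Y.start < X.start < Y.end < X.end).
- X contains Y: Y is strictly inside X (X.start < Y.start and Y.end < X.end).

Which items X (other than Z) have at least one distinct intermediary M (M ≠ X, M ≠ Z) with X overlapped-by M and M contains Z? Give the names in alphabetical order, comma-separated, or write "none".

Target Z = [08:45, 13:45].
Intermediaries M with M contains Z: V.
Via V — items with X overlapped-by V: B.
Union: B.

B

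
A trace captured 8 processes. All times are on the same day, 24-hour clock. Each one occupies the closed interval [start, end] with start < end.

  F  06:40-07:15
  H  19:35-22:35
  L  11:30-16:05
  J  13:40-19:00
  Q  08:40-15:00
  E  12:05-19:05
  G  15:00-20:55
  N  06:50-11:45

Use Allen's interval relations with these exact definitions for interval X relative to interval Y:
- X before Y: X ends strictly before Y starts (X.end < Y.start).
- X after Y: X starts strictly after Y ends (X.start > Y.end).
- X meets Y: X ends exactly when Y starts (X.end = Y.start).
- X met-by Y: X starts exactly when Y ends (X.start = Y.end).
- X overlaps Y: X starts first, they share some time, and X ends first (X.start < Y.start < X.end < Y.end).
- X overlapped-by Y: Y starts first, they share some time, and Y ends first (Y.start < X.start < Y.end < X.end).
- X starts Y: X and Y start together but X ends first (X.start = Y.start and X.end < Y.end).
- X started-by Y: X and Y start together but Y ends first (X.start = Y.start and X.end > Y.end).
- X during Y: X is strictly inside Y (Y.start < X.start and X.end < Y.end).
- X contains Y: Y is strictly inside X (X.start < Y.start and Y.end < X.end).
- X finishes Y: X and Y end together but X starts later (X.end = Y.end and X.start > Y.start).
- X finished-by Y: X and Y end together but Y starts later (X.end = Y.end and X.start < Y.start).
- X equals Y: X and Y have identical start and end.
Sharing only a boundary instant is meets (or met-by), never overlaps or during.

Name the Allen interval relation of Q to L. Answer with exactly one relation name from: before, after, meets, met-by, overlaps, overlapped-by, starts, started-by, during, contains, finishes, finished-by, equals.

Q = [08:40, 15:00]; L = [11:30, 16:05].
Compare endpoints: Q.start < L.start, Q.start < L.end, Q.end > L.start, Q.end < L.end.
That pattern is 'overlaps'.

overlaps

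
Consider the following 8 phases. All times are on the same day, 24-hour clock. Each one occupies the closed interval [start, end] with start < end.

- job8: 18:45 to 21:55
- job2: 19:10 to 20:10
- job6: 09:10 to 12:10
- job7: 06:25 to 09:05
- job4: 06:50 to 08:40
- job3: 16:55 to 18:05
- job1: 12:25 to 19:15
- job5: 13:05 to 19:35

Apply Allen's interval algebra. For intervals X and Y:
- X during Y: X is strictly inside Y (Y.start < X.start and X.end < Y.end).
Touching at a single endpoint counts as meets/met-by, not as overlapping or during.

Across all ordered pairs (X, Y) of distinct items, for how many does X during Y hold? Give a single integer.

4

Checking all 56 ordered pairs for relation 'during'; matching pairs in alphabetical order:
(job2, job8): job2 during job8 ✓
(job3, job1): job3 during job1 ✓
(job3, job5): job3 during job5 ✓
(job4, job7): job4 during job7 ✓
Count: 4.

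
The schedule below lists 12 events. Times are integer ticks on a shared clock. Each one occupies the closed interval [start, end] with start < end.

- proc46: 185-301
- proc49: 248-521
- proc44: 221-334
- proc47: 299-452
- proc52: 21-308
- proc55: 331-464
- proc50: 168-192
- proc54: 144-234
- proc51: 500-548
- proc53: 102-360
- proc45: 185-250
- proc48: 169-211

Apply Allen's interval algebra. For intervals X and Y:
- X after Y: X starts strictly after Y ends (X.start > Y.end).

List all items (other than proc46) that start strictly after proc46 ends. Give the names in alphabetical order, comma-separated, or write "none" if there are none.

proc51, proc55

Target proc46 = [185, 301].
proc44 [221, 334] → overlapped-by → no.
proc45 [185, 250] → starts → no.
proc47 [299, 452] → overlapped-by → no.
proc48 [169, 211] → overlaps → no.
proc49 [248, 521] → overlapped-by → no.
proc50 [168, 192] → overlaps → no.
proc51 [500, 548] → after → yes.
proc52 [21, 308] → contains → no.
proc53 [102, 360] → contains → no.
proc54 [144, 234] → overlaps → no.
proc55 [331, 464] → after → yes.
Result: proc51, proc55.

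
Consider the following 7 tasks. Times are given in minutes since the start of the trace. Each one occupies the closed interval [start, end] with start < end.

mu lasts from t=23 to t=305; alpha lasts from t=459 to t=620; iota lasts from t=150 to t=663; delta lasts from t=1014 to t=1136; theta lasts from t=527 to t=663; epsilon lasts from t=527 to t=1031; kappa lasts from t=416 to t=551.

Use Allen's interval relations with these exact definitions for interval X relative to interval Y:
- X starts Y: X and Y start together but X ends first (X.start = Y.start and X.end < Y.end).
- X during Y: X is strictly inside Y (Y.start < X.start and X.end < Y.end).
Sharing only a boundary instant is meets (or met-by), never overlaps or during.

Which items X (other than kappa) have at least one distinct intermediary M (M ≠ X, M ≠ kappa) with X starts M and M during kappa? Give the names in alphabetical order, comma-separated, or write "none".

none

Target kappa = [t=416, t=551].
Intermediaries M with M during kappa: none.
Union: none.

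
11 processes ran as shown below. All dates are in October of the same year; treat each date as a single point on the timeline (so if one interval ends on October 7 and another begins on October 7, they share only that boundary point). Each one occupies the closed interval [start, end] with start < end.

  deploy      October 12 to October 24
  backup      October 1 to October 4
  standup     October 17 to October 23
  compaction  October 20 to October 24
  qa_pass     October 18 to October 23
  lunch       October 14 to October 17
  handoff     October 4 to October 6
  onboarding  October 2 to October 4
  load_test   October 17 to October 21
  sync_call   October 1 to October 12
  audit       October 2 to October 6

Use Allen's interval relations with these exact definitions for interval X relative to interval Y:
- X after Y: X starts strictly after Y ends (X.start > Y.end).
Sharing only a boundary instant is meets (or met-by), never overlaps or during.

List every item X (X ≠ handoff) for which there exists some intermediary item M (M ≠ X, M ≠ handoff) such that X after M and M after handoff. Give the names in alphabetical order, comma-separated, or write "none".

compaction, qa_pass

Target handoff = [October 4, October 6].
Intermediaries M with M after handoff: compaction, deploy, load_test, lunch, qa_pass, standup.
Via compaction — items with X after compaction: none.
Via deploy — items with X after deploy: none.
Via load_test — items with X after load_test: none.
Via lunch — items with X after lunch: compaction, qa_pass.
Via qa_pass — items with X after qa_pass: none.
Via standup — items with X after standup: none.
Union: compaction, qa_pass.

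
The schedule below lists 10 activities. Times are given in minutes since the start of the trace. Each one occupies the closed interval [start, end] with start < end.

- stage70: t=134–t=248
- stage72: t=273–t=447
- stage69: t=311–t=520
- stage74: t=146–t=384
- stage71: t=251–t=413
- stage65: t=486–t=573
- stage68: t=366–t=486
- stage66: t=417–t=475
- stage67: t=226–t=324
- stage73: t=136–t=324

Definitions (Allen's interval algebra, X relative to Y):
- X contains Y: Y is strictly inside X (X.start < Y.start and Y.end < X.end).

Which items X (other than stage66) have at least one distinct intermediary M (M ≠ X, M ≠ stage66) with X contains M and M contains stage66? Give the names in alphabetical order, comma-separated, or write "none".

stage69

Target stage66 = [t=417, t=475].
Intermediaries M with M contains stage66: stage68, stage69.
Via stage68 — items with X contains stage68: stage69.
Via stage69 — items with X contains stage69: none.
Union: stage69.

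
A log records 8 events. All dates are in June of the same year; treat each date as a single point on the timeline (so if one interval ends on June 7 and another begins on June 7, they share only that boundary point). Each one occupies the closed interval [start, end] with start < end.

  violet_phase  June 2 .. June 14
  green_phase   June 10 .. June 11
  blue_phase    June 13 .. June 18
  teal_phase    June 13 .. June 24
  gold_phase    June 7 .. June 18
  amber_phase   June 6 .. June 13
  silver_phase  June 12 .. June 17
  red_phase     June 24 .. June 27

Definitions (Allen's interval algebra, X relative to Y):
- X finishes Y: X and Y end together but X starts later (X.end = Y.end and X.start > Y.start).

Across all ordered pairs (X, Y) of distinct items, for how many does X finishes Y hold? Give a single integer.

1

Checking all 56 ordered pairs for relation 'finishes'; matching pairs in alphabetical order:
(blue_phase, gold_phase): blue_phase finishes gold_phase ✓
Count: 1.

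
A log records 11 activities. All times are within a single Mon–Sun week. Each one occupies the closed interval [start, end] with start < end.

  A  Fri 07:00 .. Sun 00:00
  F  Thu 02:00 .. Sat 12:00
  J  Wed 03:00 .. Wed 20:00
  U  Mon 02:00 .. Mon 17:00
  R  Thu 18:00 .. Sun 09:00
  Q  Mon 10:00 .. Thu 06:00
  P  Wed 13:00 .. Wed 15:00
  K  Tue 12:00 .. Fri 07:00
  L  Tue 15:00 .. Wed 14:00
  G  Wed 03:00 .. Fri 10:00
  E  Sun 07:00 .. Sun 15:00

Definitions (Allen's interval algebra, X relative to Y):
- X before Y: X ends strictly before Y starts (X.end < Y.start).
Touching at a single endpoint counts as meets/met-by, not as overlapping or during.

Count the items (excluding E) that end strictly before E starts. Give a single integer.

Target E = [Sun 07:00, Sun 15:00].
A [Fri 07:00, Sun 00:00] → before → counts.
F [Thu 02:00, Sat 12:00] → before → counts.
G [Wed 03:00, Fri 10:00] → before → counts.
J [Wed 03:00, Wed 20:00] → before → counts.
K [Tue 12:00, Fri 07:00] → before → counts.
L [Tue 15:00, Wed 14:00] → before → counts.
P [Wed 13:00, Wed 15:00] → before → counts.
Q [Mon 10:00, Thu 06:00] → before → counts.
R [Thu 18:00, Sun 09:00] → overlaps → no.
U [Mon 02:00, Mon 17:00] → before → counts.
Total: 9.

9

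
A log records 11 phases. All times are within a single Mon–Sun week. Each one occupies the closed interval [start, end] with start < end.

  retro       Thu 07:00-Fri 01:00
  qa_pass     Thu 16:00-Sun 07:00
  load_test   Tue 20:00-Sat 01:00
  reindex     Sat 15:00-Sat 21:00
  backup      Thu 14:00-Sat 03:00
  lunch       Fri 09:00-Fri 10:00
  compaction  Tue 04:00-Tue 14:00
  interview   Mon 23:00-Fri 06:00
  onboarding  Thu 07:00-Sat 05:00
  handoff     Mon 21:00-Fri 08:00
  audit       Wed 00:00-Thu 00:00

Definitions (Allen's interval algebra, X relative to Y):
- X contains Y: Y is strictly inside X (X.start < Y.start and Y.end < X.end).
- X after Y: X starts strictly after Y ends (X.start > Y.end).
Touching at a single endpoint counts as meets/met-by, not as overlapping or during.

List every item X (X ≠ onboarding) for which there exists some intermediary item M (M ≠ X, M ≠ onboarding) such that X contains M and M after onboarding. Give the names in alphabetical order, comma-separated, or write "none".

qa_pass

Target onboarding = [Thu 07:00, Sat 05:00].
Intermediaries M with M after onboarding: reindex.
Via reindex — items with X contains reindex: qa_pass.
Union: qa_pass.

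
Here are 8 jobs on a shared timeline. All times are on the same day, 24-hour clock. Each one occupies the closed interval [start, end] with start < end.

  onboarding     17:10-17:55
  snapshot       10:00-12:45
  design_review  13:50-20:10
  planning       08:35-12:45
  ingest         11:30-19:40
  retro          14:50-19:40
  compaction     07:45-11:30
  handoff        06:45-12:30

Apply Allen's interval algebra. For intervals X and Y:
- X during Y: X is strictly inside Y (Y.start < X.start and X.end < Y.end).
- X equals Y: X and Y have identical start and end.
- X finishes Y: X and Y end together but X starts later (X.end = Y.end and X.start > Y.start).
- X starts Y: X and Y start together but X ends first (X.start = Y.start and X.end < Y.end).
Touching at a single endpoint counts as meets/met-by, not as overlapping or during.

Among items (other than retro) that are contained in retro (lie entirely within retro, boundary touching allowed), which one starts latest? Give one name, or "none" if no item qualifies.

Target retro = [14:50, 19:40].
compaction [07:45, 11:30] → before → excluded.
design_review [13:50, 20:10] → contains → excluded.
handoff [06:45, 12:30] → before → excluded.
ingest [11:30, 19:40] → finished-by → excluded.
onboarding [17:10, 17:55] → during → candidate.
planning [08:35, 12:45] → before → excluded.
snapshot [10:00, 12:45] → before → excluded.
Among candidates, latest start is 17:10 → onboarding.

onboarding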